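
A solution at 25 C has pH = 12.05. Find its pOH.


pOH = 14 - pH
pOH = 14 - 12.05
pOH = 1.95

1.95


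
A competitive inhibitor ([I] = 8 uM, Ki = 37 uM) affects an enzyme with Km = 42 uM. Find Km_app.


Km_app = Km * (1 + [I]/Ki)
Km_app = 42 * (1 + 8/37)
Km_app = 51.0811 uM

51.0811 uM


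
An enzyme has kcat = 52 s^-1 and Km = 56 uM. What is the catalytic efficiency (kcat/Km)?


Catalytic efficiency = kcat / Km
= 52 / 56
= 0.9286 uM^-1*s^-1

0.9286 uM^-1*s^-1


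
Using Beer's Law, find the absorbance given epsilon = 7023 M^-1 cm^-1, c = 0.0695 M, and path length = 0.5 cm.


A = epsilon * c * l
A = 7023 * 0.0695 * 0.5
A = 244.0493

244.0493


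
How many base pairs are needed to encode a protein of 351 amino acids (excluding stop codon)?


Each amino acid = 1 codon = 3 bp
bp = 351 * 3 = 1053 bp

1053 bp


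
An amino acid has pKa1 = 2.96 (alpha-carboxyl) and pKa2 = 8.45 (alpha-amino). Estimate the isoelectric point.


pI = (pKa1 + pKa2) / 2
pI = (2.96 + 8.45) / 2
pI = 5.705

5.705


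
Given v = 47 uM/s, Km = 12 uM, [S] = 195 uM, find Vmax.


Vmax = v * (Km + [S]) / [S]
Vmax = 47 * (12 + 195) / 195
Vmax = 49.8923 uM/s

49.8923 uM/s


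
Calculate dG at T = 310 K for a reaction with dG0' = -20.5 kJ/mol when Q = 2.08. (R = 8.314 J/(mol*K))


dG = dG0' + RT * ln(Q) / 1000
dG = -20.5 + 8.314 * 310 * ln(2.08) / 1000
dG = -18.6124 kJ/mol

-18.6124 kJ/mol


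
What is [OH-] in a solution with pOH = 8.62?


[OH-] = 10^(-pOH)
[OH-] = 10^(-8.62)
[OH-] = 2.399e-09 M

2.399e-09 M


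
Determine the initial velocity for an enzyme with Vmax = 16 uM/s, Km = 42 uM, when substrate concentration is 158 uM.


v = Vmax * [S] / (Km + [S])
v = 16 * 158 / (42 + 158)
v = 12.64 uM/s

12.64 uM/s


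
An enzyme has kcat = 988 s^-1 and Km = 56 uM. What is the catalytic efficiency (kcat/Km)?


Catalytic efficiency = kcat / Km
= 988 / 56
= 17.6429 uM^-1*s^-1

17.6429 uM^-1*s^-1


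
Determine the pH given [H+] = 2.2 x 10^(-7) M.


pH = -log10([H+])
pH = -log10(2.2 x 10^(-7))
pH = 6.6576

6.6576


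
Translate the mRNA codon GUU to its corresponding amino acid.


Standard genetic code lookup.
Codon GUU -> Val

Val


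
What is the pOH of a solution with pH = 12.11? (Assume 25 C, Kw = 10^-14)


pOH = 14 - pH
pOH = 14 - 12.11
pOH = 1.89

1.89


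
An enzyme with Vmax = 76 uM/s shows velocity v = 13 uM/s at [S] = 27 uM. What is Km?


Km = [S] * (Vmax - v) / v
Km = 27 * (76 - 13) / 13
Km = 130.8462 uM

130.8462 uM


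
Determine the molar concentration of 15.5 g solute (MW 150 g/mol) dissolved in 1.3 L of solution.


C = (mass / MW) / volume
C = (15.5 / 150) / 1.3
C = 0.0795 M

0.0795 M


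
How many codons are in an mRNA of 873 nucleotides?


codons = nucleotides / 3
codons = 873 / 3 = 291

291


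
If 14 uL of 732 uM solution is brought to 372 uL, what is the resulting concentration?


C2 = C1 * V1 / V2
C2 = 732 * 14 / 372
C2 = 27.5484 uM

27.5484 uM


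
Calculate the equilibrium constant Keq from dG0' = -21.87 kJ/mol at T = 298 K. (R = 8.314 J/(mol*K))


Keq = exp(-dG0 * 1000 / (R * T))
Keq = exp(-(-21.87) * 1000 / (8.314 * 298))
Keq = 6817.1072

6817.1072


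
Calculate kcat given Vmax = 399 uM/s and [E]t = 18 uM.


kcat = Vmax / [E]t
kcat = 399 / 18
kcat = 22.1667 s^-1

22.1667 s^-1


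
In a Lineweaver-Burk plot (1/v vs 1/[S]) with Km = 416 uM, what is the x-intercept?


x-intercept = -1/Km
= -1/416
= -0.0024 1/uM

-0.0024 1/uM


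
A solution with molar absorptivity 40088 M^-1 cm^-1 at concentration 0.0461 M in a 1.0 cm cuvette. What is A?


A = epsilon * c * l
A = 40088 * 0.0461 * 1.0
A = 1848.0568

1848.0568


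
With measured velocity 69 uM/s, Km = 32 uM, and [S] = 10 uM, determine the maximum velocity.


Vmax = v * (Km + [S]) / [S]
Vmax = 69 * (32 + 10) / 10
Vmax = 289.8 uM/s

289.8 uM/s


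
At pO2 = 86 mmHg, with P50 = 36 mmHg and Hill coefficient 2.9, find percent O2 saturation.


Y = pO2^n / (P50^n + pO2^n)
Y = 86^2.9 / (36^2.9 + 86^2.9)
Y = 92.59%

92.59%


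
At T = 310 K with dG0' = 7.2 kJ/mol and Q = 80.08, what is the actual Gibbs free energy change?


dG = dG0' + RT * ln(Q) / 1000
dG = 7.2 + 8.314 * 310 * ln(80.08) / 1000
dG = 18.4965 kJ/mol

18.4965 kJ/mol


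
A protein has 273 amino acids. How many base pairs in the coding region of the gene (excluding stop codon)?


Each amino acid = 1 codon = 3 bp
bp = 273 * 3 = 819 bp

819 bp


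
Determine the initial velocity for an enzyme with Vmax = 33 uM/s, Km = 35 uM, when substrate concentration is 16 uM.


v = Vmax * [S] / (Km + [S])
v = 33 * 16 / (35 + 16)
v = 10.3529 uM/s

10.3529 uM/s


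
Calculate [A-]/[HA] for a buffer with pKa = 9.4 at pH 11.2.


[A-]/[HA] = 10^(pH - pKa)
= 10^(11.2 - 9.4)
= 63.0957

63.0957


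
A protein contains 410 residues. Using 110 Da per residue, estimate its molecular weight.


MW = n_residues * 110 Da
MW = 410 * 110
MW = 45100 Da

45100 Da


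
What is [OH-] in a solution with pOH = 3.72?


[OH-] = 10^(-pOH)
[OH-] = 10^(-3.72)
[OH-] = 1.905e-04 M

1.905e-04 M


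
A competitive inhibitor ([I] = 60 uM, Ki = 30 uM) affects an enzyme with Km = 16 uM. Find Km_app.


Km_app = Km * (1 + [I]/Ki)
Km_app = 16 * (1 + 60/30)
Km_app = 48.0 uM

48.0 uM


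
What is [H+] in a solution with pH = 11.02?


[H+] = 10^(-pH)
[H+] = 10^(-11.02)
[H+] = 9.550e-12 M

9.550e-12 M


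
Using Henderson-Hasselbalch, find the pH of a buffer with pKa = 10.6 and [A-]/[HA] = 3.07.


pH = pKa + log10([A-]/[HA])
pH = 10.6 + log10(3.07)
pH = 11.0871

11.0871


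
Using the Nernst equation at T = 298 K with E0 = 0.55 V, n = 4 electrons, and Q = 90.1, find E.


E = E0 - (RT/nF) * ln(Q)
E = 0.55 - (8.314 * 298 / (4 * 96485)) * ln(90.1)
E = 0.5211 V

0.5211 V


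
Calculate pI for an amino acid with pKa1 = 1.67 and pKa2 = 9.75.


pI = (pKa1 + pKa2) / 2
pI = (1.67 + 9.75) / 2
pI = 5.71

5.71


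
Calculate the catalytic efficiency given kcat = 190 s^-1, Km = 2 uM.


Catalytic efficiency = kcat / Km
= 190 / 2
= 95.0 uM^-1*s^-1

95.0 uM^-1*s^-1


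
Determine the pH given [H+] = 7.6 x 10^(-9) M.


pH = -log10([H+])
pH = -log10(7.6 x 10^(-9))
pH = 8.1192

8.1192


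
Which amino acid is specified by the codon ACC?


Standard genetic code lookup.
Codon ACC -> Thr

Thr


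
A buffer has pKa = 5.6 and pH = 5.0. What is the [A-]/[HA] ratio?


[A-]/[HA] = 10^(pH - pKa)
= 10^(5.0 - 5.6)
= 0.2512

0.2512


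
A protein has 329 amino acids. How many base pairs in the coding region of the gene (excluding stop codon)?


Each amino acid = 1 codon = 3 bp
bp = 329 * 3 = 987 bp

987 bp


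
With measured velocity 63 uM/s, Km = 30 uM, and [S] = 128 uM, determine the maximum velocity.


Vmax = v * (Km + [S]) / [S]
Vmax = 63 * (30 + 128) / 128
Vmax = 77.7656 uM/s

77.7656 uM/s


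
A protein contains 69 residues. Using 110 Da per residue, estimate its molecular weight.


MW = n_residues * 110 Da
MW = 69 * 110
MW = 7590 Da

7590 Da


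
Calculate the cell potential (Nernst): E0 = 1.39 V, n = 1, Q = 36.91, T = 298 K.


E = E0 - (RT/nF) * ln(Q)
E = 1.39 - (8.314 * 298 / (1 * 96485)) * ln(36.91)
E = 1.2973 V

1.2973 V


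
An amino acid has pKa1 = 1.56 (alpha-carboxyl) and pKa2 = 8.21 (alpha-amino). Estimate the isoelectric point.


pI = (pKa1 + pKa2) / 2
pI = (1.56 + 8.21) / 2
pI = 4.885

4.885


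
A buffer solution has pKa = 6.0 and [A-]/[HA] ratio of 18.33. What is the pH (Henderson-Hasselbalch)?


pH = pKa + log10([A-]/[HA])
pH = 6.0 + log10(18.33)
pH = 7.2632

7.2632


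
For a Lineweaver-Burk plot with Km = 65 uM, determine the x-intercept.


x-intercept = -1/Km
= -1/65
= -0.0154 1/uM

-0.0154 1/uM


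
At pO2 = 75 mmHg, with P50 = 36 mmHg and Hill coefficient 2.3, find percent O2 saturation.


Y = pO2^n / (P50^n + pO2^n)
Y = 75^2.3 / (36^2.3 + 75^2.3)
Y = 84.4%

84.4%


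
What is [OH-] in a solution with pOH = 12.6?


[OH-] = 10^(-pOH)
[OH-] = 10^(-12.6)
[OH-] = 2.512e-13 M

2.512e-13 M


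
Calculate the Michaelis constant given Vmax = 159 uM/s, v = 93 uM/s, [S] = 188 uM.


Km = [S] * (Vmax - v) / v
Km = 188 * (159 - 93) / 93
Km = 133.4194 uM

133.4194 uM


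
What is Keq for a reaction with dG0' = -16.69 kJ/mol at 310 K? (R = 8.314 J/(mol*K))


Keq = exp(-dG0 * 1000 / (R * T))
Keq = exp(-(-16.69) * 1000 / (8.314 * 310))
Keq = 649.1532

649.1532


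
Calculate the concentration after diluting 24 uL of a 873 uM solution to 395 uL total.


C2 = C1 * V1 / V2
C2 = 873 * 24 / 395
C2 = 53.043 uM

53.043 uM


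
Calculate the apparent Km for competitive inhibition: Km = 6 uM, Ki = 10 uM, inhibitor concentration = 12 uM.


Km_app = Km * (1 + [I]/Ki)
Km_app = 6 * (1 + 12/10)
Km_app = 13.2 uM

13.2 uM


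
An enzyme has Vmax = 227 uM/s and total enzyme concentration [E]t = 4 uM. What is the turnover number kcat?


kcat = Vmax / [E]t
kcat = 227 / 4
kcat = 56.75 s^-1

56.75 s^-1


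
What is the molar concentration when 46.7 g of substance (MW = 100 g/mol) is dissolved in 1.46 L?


C = (mass / MW) / volume
C = (46.7 / 100) / 1.46
C = 0.3199 M

0.3199 M


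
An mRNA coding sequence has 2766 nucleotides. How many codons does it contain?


codons = nucleotides / 3
codons = 2766 / 3 = 922

922


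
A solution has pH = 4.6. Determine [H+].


[H+] = 10^(-pH)
[H+] = 10^(-4.6)
[H+] = 2.512e-05 M

2.512e-05 M


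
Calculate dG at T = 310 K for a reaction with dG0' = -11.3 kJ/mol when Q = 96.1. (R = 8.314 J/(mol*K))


dG = dG0' + RT * ln(Q) / 1000
dG = -11.3 + 8.314 * 310 * ln(96.1) / 1000
dG = 0.4666 kJ/mol

0.4666 kJ/mol


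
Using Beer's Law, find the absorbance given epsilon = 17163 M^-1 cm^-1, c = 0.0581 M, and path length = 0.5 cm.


A = epsilon * c * l
A = 17163 * 0.0581 * 0.5
A = 498.5851

498.5851


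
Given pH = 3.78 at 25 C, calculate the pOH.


pOH = 14 - pH
pOH = 14 - 3.78
pOH = 10.22

10.22


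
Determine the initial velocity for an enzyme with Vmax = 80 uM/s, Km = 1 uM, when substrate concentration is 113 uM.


v = Vmax * [S] / (Km + [S])
v = 80 * 113 / (1 + 113)
v = 79.2982 uM/s

79.2982 uM/s


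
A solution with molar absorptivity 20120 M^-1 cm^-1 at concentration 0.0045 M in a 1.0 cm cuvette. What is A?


A = epsilon * c * l
A = 20120 * 0.0045 * 1.0
A = 90.54

90.54


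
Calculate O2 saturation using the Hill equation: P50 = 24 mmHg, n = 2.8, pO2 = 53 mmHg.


Y = pO2^n / (P50^n + pO2^n)
Y = 53^2.8 / (24^2.8 + 53^2.8)
Y = 90.19%

90.19%


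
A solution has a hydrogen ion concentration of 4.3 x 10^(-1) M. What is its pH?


pH = -log10([H+])
pH = -log10(4.3 x 10^(-1))
pH = 0.3665

0.3665


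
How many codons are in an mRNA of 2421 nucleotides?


codons = nucleotides / 3
codons = 2421 / 3 = 807

807


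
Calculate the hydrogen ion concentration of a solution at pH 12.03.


[H+] = 10^(-pH)
[H+] = 10^(-12.03)
[H+] = 9.333e-13 M

9.333e-13 M


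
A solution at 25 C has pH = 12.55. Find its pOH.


pOH = 14 - pH
pOH = 14 - 12.55
pOH = 1.45

1.45


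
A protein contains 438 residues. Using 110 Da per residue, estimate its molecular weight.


MW = n_residues * 110 Da
MW = 438 * 110
MW = 48180 Da

48180 Da


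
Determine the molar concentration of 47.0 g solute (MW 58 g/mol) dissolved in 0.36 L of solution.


C = (mass / MW) / volume
C = (47.0 / 58) / 0.36
C = 2.251 M

2.251 M


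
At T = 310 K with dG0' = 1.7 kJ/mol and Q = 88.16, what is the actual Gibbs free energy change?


dG = dG0' + RT * ln(Q) / 1000
dG = 1.7 + 8.314 * 310 * ln(88.16) / 1000
dG = 13.2443 kJ/mol

13.2443 kJ/mol


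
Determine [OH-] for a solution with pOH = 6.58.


[OH-] = 10^(-pOH)
[OH-] = 10^(-6.58)
[OH-] = 2.630e-07 M

2.630e-07 M


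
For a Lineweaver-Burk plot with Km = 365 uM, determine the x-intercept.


x-intercept = -1/Km
= -1/365
= -0.0027 1/uM

-0.0027 1/uM


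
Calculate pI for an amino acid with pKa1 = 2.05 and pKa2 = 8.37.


pI = (pKa1 + pKa2) / 2
pI = (2.05 + 8.37) / 2
pI = 5.21

5.21


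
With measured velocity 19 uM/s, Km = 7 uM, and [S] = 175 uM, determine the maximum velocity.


Vmax = v * (Km + [S]) / [S]
Vmax = 19 * (7 + 175) / 175
Vmax = 19.76 uM/s

19.76 uM/s


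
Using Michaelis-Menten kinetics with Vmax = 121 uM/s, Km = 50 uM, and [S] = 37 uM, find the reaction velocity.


v = Vmax * [S] / (Km + [S])
v = 121 * 37 / (50 + 37)
v = 51.4598 uM/s

51.4598 uM/s


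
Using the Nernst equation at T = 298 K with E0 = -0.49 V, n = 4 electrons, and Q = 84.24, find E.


E = E0 - (RT/nF) * ln(Q)
E = -0.49 - (8.314 * 298 / (4 * 96485)) * ln(84.24)
E = -0.5185 V

-0.5185 V


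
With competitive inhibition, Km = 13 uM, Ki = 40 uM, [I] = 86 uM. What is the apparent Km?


Km_app = Km * (1 + [I]/Ki)
Km_app = 13 * (1 + 86/40)
Km_app = 40.95 uM

40.95 uM


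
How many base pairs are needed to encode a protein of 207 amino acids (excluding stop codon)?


Each amino acid = 1 codon = 3 bp
bp = 207 * 3 = 621 bp

621 bp


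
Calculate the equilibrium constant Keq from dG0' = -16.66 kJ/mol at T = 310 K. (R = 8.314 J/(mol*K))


Keq = exp(-dG0 * 1000 / (R * T))
Keq = exp(-(-16.66) * 1000 / (8.314 * 310))
Keq = 641.6409

641.6409


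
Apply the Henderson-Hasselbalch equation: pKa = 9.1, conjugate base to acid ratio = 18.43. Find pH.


pH = pKa + log10([A-]/[HA])
pH = 9.1 + log10(18.43)
pH = 10.3655

10.3655


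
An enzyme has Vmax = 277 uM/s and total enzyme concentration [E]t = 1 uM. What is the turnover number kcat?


kcat = Vmax / [E]t
kcat = 277 / 1
kcat = 277.0 s^-1

277.0 s^-1


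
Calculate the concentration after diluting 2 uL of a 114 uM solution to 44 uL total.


C2 = C1 * V1 / V2
C2 = 114 * 2 / 44
C2 = 5.1818 uM

5.1818 uM


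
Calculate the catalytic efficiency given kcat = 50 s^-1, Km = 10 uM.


Catalytic efficiency = kcat / Km
= 50 / 10
= 5.0 uM^-1*s^-1

5.0 uM^-1*s^-1


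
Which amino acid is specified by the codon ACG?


Standard genetic code lookup.
Codon ACG -> Thr

Thr


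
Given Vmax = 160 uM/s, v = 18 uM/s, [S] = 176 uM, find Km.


Km = [S] * (Vmax - v) / v
Km = 176 * (160 - 18) / 18
Km = 1388.4444 uM

1388.4444 uM


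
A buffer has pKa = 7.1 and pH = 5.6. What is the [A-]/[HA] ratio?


[A-]/[HA] = 10^(pH - pKa)
= 10^(5.6 - 7.1)
= 0.0316

0.0316


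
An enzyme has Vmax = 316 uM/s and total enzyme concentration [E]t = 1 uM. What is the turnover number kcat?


kcat = Vmax / [E]t
kcat = 316 / 1
kcat = 316.0 s^-1

316.0 s^-1


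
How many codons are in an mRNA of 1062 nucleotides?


codons = nucleotides / 3
codons = 1062 / 3 = 354

354


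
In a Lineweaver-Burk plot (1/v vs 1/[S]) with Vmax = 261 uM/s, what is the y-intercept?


y-intercept = 1/Vmax
= 1/261
= 0.0038 s/uM

0.0038 s/uM


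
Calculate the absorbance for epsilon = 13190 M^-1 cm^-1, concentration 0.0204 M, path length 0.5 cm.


A = epsilon * c * l
A = 13190 * 0.0204 * 0.5
A = 134.538

134.538


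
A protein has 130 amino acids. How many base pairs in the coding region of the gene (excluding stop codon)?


Each amino acid = 1 codon = 3 bp
bp = 130 * 3 = 390 bp

390 bp


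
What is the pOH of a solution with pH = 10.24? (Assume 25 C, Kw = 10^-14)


pOH = 14 - pH
pOH = 14 - 10.24
pOH = 3.76

3.76


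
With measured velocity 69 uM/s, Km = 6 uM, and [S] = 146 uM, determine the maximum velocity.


Vmax = v * (Km + [S]) / [S]
Vmax = 69 * (6 + 146) / 146
Vmax = 71.8356 uM/s

71.8356 uM/s


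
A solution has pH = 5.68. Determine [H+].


[H+] = 10^(-pH)
[H+] = 10^(-5.68)
[H+] = 2.089e-06 M

2.089e-06 M


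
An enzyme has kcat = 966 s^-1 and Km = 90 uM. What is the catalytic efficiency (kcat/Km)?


Catalytic efficiency = kcat / Km
= 966 / 90
= 10.7333 uM^-1*s^-1

10.7333 uM^-1*s^-1


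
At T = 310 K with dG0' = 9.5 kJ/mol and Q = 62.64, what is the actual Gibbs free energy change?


dG = dG0' + RT * ln(Q) / 1000
dG = 9.5 + 8.314 * 310 * ln(62.64) / 1000
dG = 20.1635 kJ/mol

20.1635 kJ/mol


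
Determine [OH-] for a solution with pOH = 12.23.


[OH-] = 10^(-pOH)
[OH-] = 10^(-12.23)
[OH-] = 5.888e-13 M

5.888e-13 M


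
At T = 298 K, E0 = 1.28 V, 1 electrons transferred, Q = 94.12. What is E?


E = E0 - (RT/nF) * ln(Q)
E = 1.28 - (8.314 * 298 / (1 * 96485)) * ln(94.12)
E = 1.1633 V

1.1633 V


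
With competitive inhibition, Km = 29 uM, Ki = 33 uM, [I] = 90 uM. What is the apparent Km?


Km_app = Km * (1 + [I]/Ki)
Km_app = 29 * (1 + 90/33)
Km_app = 108.0909 uM

108.0909 uM


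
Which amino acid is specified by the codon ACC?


Standard genetic code lookup.
Codon ACC -> Thr

Thr


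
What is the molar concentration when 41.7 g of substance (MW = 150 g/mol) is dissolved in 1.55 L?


C = (mass / MW) / volume
C = (41.7 / 150) / 1.55
C = 0.1794 M

0.1794 M


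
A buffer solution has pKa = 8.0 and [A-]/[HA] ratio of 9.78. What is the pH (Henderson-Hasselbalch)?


pH = pKa + log10([A-]/[HA])
pH = 8.0 + log10(9.78)
pH = 8.9903

8.9903


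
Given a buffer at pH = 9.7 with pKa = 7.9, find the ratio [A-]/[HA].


[A-]/[HA] = 10^(pH - pKa)
= 10^(9.7 - 7.9)
= 63.0957

63.0957


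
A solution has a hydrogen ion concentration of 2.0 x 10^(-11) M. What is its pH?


pH = -log10([H+])
pH = -log10(2.0 x 10^(-11))
pH = 10.699

10.699


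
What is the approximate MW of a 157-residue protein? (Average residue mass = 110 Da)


MW = n_residues * 110 Da
MW = 157 * 110
MW = 17270 Da

17270 Da


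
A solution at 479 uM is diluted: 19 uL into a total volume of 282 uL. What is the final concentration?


C2 = C1 * V1 / V2
C2 = 479 * 19 / 282
C2 = 32.273 uM

32.273 uM


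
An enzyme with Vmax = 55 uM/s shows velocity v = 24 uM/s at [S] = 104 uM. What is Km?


Km = [S] * (Vmax - v) / v
Km = 104 * (55 - 24) / 24
Km = 134.3333 uM

134.3333 uM


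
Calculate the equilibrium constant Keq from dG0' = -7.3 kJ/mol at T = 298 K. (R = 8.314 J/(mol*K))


Keq = exp(-dG0 * 1000 / (R * T))
Keq = exp(-(-7.3) * 1000 / (8.314 * 298))
Keq = 19.0379

19.0379


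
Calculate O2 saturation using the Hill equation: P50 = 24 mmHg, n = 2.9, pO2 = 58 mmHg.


Y = pO2^n / (P50^n + pO2^n)
Y = 58^2.9 / (24^2.9 + 58^2.9)
Y = 92.82%

92.82%


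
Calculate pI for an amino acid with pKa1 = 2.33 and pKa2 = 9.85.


pI = (pKa1 + pKa2) / 2
pI = (2.33 + 9.85) / 2
pI = 6.09

6.09


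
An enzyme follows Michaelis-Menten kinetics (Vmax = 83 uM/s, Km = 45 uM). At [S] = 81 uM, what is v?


v = Vmax * [S] / (Km + [S])
v = 83 * 81 / (45 + 81)
v = 53.3571 uM/s

53.3571 uM/s


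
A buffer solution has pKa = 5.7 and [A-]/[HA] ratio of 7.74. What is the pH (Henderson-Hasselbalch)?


pH = pKa + log10([A-]/[HA])
pH = 5.7 + log10(7.74)
pH = 6.5887

6.5887


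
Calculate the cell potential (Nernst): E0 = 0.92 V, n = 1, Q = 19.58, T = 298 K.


E = E0 - (RT/nF) * ln(Q)
E = 0.92 - (8.314 * 298 / (1 * 96485)) * ln(19.58)
E = 0.8436 V

0.8436 V


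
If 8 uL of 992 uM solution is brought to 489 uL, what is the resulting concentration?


C2 = C1 * V1 / V2
C2 = 992 * 8 / 489
C2 = 16.229 uM

16.229 uM


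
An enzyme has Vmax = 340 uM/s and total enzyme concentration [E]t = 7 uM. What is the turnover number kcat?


kcat = Vmax / [E]t
kcat = 340 / 7
kcat = 48.5714 s^-1

48.5714 s^-1


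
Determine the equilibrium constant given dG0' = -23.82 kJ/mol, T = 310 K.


Keq = exp(-dG0 * 1000 / (R * T))
Keq = exp(-(-23.82) * 1000 / (8.314 * 310))
Keq = 10322.5572

10322.5572


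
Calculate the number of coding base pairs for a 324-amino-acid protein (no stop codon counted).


Each amino acid = 1 codon = 3 bp
bp = 324 * 3 = 972 bp

972 bp


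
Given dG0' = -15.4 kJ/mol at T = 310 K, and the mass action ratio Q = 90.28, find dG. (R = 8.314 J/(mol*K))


dG = dG0' + RT * ln(Q) / 1000
dG = -15.4 + 8.314 * 310 * ln(90.28) / 1000
dG = -3.7945 kJ/mol

-3.7945 kJ/mol


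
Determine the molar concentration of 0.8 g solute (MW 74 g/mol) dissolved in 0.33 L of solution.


C = (mass / MW) / volume
C = (0.8 / 74) / 0.33
C = 0.0328 M

0.0328 M


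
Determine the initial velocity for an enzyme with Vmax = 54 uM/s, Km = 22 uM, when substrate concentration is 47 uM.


v = Vmax * [S] / (Km + [S])
v = 54 * 47 / (22 + 47)
v = 36.7826 uM/s

36.7826 uM/s


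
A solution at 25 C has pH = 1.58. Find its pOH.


pOH = 14 - pH
pOH = 14 - 1.58
pOH = 12.42

12.42


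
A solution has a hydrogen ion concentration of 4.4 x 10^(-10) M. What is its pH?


pH = -log10([H+])
pH = -log10(4.4 x 10^(-10))
pH = 9.3565

9.3565


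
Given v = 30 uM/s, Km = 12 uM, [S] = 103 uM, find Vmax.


Vmax = v * (Km + [S]) / [S]
Vmax = 30 * (12 + 103) / 103
Vmax = 33.4951 uM/s

33.4951 uM/s


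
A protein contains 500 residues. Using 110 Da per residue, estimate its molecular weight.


MW = n_residues * 110 Da
MW = 500 * 110
MW = 55000 Da

55000 Da


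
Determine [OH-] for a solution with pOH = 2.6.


[OH-] = 10^(-pOH)
[OH-] = 10^(-2.6)
[OH-] = 0.0025 M

0.0025 M


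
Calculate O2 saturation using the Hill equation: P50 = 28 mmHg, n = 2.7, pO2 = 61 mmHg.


Y = pO2^n / (P50^n + pO2^n)
Y = 61^2.7 / (28^2.7 + 61^2.7)
Y = 89.11%

89.11%


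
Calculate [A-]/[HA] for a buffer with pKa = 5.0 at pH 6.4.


[A-]/[HA] = 10^(pH - pKa)
= 10^(6.4 - 5.0)
= 25.1189

25.1189


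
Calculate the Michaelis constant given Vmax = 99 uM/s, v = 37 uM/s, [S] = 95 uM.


Km = [S] * (Vmax - v) / v
Km = 95 * (99 - 37) / 37
Km = 159.1892 uM

159.1892 uM


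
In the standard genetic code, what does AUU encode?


Standard genetic code lookup.
Codon AUU -> Ile

Ile


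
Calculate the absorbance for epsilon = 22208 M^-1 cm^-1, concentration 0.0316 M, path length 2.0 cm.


A = epsilon * c * l
A = 22208 * 0.0316 * 2.0
A = 1403.5456

1403.5456


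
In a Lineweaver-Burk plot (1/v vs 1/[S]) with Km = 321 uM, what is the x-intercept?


x-intercept = -1/Km
= -1/321
= -0.0031 1/uM

-0.0031 1/uM


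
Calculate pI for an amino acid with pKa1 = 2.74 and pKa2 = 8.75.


pI = (pKa1 + pKa2) / 2
pI = (2.74 + 8.75) / 2
pI = 5.745

5.745


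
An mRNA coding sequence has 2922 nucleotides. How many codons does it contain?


codons = nucleotides / 3
codons = 2922 / 3 = 974

974


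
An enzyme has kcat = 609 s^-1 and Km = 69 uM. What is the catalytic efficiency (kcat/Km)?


Catalytic efficiency = kcat / Km
= 609 / 69
= 8.8261 uM^-1*s^-1

8.8261 uM^-1*s^-1


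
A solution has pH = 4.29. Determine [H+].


[H+] = 10^(-pH)
[H+] = 10^(-4.29)
[H+] = 5.129e-05 M

5.129e-05 M


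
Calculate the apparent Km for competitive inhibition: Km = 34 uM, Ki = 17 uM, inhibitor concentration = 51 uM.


Km_app = Km * (1 + [I]/Ki)
Km_app = 34 * (1 + 51/17)
Km_app = 136.0 uM

136.0 uM


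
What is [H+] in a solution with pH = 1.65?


[H+] = 10^(-pH)
[H+] = 10^(-1.65)
[H+] = 0.0224 M

0.0224 M


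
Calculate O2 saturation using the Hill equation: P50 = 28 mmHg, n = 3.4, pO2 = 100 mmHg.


Y = pO2^n / (P50^n + pO2^n)
Y = 100^3.4 / (28^3.4 + 100^3.4)
Y = 98.7%

98.7%


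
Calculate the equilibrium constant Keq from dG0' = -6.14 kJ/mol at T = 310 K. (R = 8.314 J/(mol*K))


Keq = exp(-dG0 * 1000 / (R * T))
Keq = exp(-(-6.14) * 1000 / (8.314 * 310))
Keq = 10.8298

10.8298


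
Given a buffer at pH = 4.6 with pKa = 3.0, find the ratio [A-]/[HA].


[A-]/[HA] = 10^(pH - pKa)
= 10^(4.6 - 3.0)
= 39.8107

39.8107


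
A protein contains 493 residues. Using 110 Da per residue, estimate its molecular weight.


MW = n_residues * 110 Da
MW = 493 * 110
MW = 54230 Da

54230 Da


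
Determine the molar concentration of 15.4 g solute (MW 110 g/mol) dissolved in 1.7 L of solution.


C = (mass / MW) / volume
C = (15.4 / 110) / 1.7
C = 0.0824 M

0.0824 M


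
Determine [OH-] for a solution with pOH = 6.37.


[OH-] = 10^(-pOH)
[OH-] = 10^(-6.37)
[OH-] = 4.266e-07 M

4.266e-07 M


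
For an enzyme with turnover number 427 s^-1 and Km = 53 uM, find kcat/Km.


Catalytic efficiency = kcat / Km
= 427 / 53
= 8.0566 uM^-1*s^-1

8.0566 uM^-1*s^-1


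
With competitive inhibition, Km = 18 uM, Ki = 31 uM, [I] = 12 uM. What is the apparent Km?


Km_app = Km * (1 + [I]/Ki)
Km_app = 18 * (1 + 12/31)
Km_app = 24.9677 uM

24.9677 uM


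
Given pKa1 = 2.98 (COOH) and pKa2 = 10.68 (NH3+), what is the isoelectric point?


pI = (pKa1 + pKa2) / 2
pI = (2.98 + 10.68) / 2
pI = 6.83

6.83


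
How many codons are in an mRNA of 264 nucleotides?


codons = nucleotides / 3
codons = 264 / 3 = 88

88


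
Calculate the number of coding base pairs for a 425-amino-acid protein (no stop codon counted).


Each amino acid = 1 codon = 3 bp
bp = 425 * 3 = 1275 bp

1275 bp


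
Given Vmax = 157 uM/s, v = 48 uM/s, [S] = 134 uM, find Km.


Km = [S] * (Vmax - v) / v
Km = 134 * (157 - 48) / 48
Km = 304.2917 uM

304.2917 uM


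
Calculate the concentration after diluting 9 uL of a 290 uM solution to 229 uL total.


C2 = C1 * V1 / V2
C2 = 290 * 9 / 229
C2 = 11.3974 uM

11.3974 uM


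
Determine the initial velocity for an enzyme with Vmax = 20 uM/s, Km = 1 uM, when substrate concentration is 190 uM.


v = Vmax * [S] / (Km + [S])
v = 20 * 190 / (1 + 190)
v = 19.8953 uM/s

19.8953 uM/s


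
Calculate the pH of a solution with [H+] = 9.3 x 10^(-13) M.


pH = -log10([H+])
pH = -log10(9.3 x 10^(-13))
pH = 12.0315

12.0315


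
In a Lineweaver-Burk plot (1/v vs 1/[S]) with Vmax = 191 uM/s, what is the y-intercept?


y-intercept = 1/Vmax
= 1/191
= 0.0052 s/uM

0.0052 s/uM


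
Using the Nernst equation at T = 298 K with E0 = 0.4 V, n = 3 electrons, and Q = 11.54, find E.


E = E0 - (RT/nF) * ln(Q)
E = 0.4 - (8.314 * 298 / (3 * 96485)) * ln(11.54)
E = 0.3791 V

0.3791 V


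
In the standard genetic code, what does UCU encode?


Standard genetic code lookup.
Codon UCU -> Ser

Ser


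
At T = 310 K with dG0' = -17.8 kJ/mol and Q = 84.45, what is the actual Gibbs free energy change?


dG = dG0' + RT * ln(Q) / 1000
dG = -17.8 + 8.314 * 310 * ln(84.45) / 1000
dG = -6.3665 kJ/mol

-6.3665 kJ/mol


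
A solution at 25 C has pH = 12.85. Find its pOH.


pOH = 14 - pH
pOH = 14 - 12.85
pOH = 1.15

1.15


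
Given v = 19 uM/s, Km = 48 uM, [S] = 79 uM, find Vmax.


Vmax = v * (Km + [S]) / [S]
Vmax = 19 * (48 + 79) / 79
Vmax = 30.5443 uM/s

30.5443 uM/s


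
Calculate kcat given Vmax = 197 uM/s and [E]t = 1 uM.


kcat = Vmax / [E]t
kcat = 197 / 1
kcat = 197.0 s^-1

197.0 s^-1


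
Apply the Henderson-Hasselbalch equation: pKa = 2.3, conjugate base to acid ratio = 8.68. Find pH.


pH = pKa + log10([A-]/[HA])
pH = 2.3 + log10(8.68)
pH = 3.2385

3.2385


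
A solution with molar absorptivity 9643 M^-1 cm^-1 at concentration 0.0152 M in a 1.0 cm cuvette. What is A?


A = epsilon * c * l
A = 9643 * 0.0152 * 1.0
A = 146.5736

146.5736


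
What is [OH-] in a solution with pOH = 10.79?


[OH-] = 10^(-pOH)
[OH-] = 10^(-10.79)
[OH-] = 1.622e-11 M

1.622e-11 M


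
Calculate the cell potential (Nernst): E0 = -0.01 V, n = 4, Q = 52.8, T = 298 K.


E = E0 - (RT/nF) * ln(Q)
E = -0.01 - (8.314 * 298 / (4 * 96485)) * ln(52.8)
E = -0.0355 V

-0.0355 V


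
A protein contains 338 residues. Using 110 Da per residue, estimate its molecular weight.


MW = n_residues * 110 Da
MW = 338 * 110
MW = 37180 Da

37180 Da


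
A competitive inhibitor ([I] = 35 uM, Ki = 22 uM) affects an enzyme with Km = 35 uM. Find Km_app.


Km_app = Km * (1 + [I]/Ki)
Km_app = 35 * (1 + 35/22)
Km_app = 90.6818 uM

90.6818 uM


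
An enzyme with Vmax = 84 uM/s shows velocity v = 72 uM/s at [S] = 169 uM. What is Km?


Km = [S] * (Vmax - v) / v
Km = 169 * (84 - 72) / 72
Km = 28.1667 uM

28.1667 uM


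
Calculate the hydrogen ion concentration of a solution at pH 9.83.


[H+] = 10^(-pH)
[H+] = 10^(-9.83)
[H+] = 1.479e-10 M

1.479e-10 M


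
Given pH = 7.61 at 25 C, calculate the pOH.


pOH = 14 - pH
pOH = 14 - 7.61
pOH = 6.39

6.39


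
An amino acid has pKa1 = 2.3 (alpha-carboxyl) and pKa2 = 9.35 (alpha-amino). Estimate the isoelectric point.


pI = (pKa1 + pKa2) / 2
pI = (2.3 + 9.35) / 2
pI = 5.825

5.825


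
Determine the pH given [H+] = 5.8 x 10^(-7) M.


pH = -log10([H+])
pH = -log10(5.8 x 10^(-7))
pH = 6.2366

6.2366


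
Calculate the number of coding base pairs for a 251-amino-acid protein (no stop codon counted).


Each amino acid = 1 codon = 3 bp
bp = 251 * 3 = 753 bp

753 bp


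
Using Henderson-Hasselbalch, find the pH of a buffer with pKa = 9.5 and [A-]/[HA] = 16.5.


pH = pKa + log10([A-]/[HA])
pH = 9.5 + log10(16.5)
pH = 10.7175

10.7175


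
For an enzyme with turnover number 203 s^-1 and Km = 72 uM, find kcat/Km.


Catalytic efficiency = kcat / Km
= 203 / 72
= 2.8194 uM^-1*s^-1

2.8194 uM^-1*s^-1


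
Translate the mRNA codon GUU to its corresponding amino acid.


Standard genetic code lookup.
Codon GUU -> Val

Val


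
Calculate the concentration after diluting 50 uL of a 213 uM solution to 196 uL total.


C2 = C1 * V1 / V2
C2 = 213 * 50 / 196
C2 = 54.3367 uM

54.3367 uM


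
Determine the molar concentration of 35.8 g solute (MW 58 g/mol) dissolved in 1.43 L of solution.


C = (mass / MW) / volume
C = (35.8 / 58) / 1.43
C = 0.4316 M

0.4316 M


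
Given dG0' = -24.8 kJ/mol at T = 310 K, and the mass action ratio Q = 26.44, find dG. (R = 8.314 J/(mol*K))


dG = dG0' + RT * ln(Q) / 1000
dG = -24.8 + 8.314 * 310 * ln(26.44) / 1000
dG = -16.3595 kJ/mol

-16.3595 kJ/mol


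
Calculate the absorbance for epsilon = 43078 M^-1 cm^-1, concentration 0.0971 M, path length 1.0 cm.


A = epsilon * c * l
A = 43078 * 0.0971 * 1.0
A = 4182.8738

4182.8738


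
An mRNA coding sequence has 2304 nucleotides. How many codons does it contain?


codons = nucleotides / 3
codons = 2304 / 3 = 768

768


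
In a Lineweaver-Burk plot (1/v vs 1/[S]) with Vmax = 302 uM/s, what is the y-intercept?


y-intercept = 1/Vmax
= 1/302
= 0.0033 s/uM

0.0033 s/uM


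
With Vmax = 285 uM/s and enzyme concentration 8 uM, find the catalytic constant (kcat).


kcat = Vmax / [E]t
kcat = 285 / 8
kcat = 35.625 s^-1

35.625 s^-1


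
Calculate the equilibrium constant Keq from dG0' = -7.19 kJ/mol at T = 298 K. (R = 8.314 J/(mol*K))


Keq = exp(-dG0 * 1000 / (R * T))
Keq = exp(-(-7.19) * 1000 / (8.314 * 298))
Keq = 18.2112

18.2112


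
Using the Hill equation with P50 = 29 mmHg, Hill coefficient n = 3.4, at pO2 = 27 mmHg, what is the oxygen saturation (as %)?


Y = pO2^n / (P50^n + pO2^n)
Y = 27^3.4 / (29^3.4 + 27^3.4)
Y = 43.96%

43.96%


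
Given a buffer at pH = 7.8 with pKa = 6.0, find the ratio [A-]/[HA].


[A-]/[HA] = 10^(pH - pKa)
= 10^(7.8 - 6.0)
= 63.0957

63.0957


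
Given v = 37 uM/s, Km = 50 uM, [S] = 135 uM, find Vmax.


Vmax = v * (Km + [S]) / [S]
Vmax = 37 * (50 + 135) / 135
Vmax = 50.7037 uM/s

50.7037 uM/s


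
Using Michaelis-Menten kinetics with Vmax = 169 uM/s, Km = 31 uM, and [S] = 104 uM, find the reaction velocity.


v = Vmax * [S] / (Km + [S])
v = 169 * 104 / (31 + 104)
v = 130.1926 uM/s

130.1926 uM/s


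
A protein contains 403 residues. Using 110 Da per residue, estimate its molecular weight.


MW = n_residues * 110 Da
MW = 403 * 110
MW = 44330 Da

44330 Da


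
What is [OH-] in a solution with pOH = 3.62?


[OH-] = 10^(-pOH)
[OH-] = 10^(-3.62)
[OH-] = 2.399e-04 M

2.399e-04 M


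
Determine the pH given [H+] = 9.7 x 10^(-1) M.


pH = -log10([H+])
pH = -log10(9.7 x 10^(-1))
pH = 0.0132

0.0132


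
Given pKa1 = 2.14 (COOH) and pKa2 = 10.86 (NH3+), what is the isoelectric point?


pI = (pKa1 + pKa2) / 2
pI = (2.14 + 10.86) / 2
pI = 6.5

6.5


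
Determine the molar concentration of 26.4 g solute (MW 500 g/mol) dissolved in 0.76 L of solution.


C = (mass / MW) / volume
C = (26.4 / 500) / 0.76
C = 0.0695 M

0.0695 M


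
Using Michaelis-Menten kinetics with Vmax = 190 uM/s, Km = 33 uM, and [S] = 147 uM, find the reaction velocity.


v = Vmax * [S] / (Km + [S])
v = 190 * 147 / (33 + 147)
v = 155.1667 uM/s

155.1667 uM/s


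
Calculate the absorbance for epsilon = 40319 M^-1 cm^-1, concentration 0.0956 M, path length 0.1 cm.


A = epsilon * c * l
A = 40319 * 0.0956 * 0.1
A = 385.4496

385.4496


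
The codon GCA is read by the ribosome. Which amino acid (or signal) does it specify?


Standard genetic code lookup.
Codon GCA -> Ala

Ala


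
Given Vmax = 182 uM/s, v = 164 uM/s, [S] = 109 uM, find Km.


Km = [S] * (Vmax - v) / v
Km = 109 * (182 - 164) / 164
Km = 11.9634 uM

11.9634 uM


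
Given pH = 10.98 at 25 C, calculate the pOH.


pOH = 14 - pH
pOH = 14 - 10.98
pOH = 3.02

3.02


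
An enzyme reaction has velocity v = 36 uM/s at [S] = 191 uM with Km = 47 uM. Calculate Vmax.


Vmax = v * (Km + [S]) / [S]
Vmax = 36 * (47 + 191) / 191
Vmax = 44.8586 uM/s

44.8586 uM/s


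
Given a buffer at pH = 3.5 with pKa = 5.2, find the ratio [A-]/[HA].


[A-]/[HA] = 10^(pH - pKa)
= 10^(3.5 - 5.2)
= 0.02

0.02


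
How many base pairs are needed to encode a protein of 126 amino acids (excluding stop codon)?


Each amino acid = 1 codon = 3 bp
bp = 126 * 3 = 378 bp

378 bp


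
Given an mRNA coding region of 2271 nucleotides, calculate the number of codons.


codons = nucleotides / 3
codons = 2271 / 3 = 757

757


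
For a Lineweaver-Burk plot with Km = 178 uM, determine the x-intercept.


x-intercept = -1/Km
= -1/178
= -0.0056 1/uM

-0.0056 1/uM


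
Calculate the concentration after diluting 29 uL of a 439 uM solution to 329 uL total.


C2 = C1 * V1 / V2
C2 = 439 * 29 / 329
C2 = 38.696 uM

38.696 uM


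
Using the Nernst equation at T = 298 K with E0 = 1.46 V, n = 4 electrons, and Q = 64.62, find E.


E = E0 - (RT/nF) * ln(Q)
E = 1.46 - (8.314 * 298 / (4 * 96485)) * ln(64.62)
E = 1.4332 V

1.4332 V


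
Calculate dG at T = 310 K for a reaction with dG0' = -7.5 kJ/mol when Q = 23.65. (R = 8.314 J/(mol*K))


dG = dG0' + RT * ln(Q) / 1000
dG = -7.5 + 8.314 * 310 * ln(23.65) / 1000
dG = 0.6531 kJ/mol

0.6531 kJ/mol


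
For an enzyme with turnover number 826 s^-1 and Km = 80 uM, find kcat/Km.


Catalytic efficiency = kcat / Km
= 826 / 80
= 10.325 uM^-1*s^-1

10.325 uM^-1*s^-1


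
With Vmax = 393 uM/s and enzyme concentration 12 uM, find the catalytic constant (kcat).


kcat = Vmax / [E]t
kcat = 393 / 12
kcat = 32.75 s^-1

32.75 s^-1


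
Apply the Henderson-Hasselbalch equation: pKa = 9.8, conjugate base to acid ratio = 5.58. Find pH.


pH = pKa + log10([A-]/[HA])
pH = 9.8 + log10(5.58)
pH = 10.5466

10.5466


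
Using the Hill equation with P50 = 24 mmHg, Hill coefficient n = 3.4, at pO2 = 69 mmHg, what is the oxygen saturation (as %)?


Y = pO2^n / (P50^n + pO2^n)
Y = 69^3.4 / (24^3.4 + 69^3.4)
Y = 97.32%

97.32%


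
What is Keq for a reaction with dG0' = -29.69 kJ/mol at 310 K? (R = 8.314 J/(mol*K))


Keq = exp(-dG0 * 1000 / (R * T))
Keq = exp(-(-29.69) * 1000 / (8.314 * 310))
Keq = 100672.5817

100672.5817


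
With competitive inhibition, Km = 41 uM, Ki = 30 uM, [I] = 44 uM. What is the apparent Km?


Km_app = Km * (1 + [I]/Ki)
Km_app = 41 * (1 + 44/30)
Km_app = 101.1333 uM

101.1333 uM


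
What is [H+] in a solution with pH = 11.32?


[H+] = 10^(-pH)
[H+] = 10^(-11.32)
[H+] = 4.786e-12 M

4.786e-12 M


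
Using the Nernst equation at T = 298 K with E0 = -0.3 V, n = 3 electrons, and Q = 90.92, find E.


E = E0 - (RT/nF) * ln(Q)
E = -0.3 - (8.314 * 298 / (3 * 96485)) * ln(90.92)
E = -0.3386 V

-0.3386 V


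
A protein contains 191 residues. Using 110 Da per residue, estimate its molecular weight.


MW = n_residues * 110 Da
MW = 191 * 110
MW = 21010 Da

21010 Da


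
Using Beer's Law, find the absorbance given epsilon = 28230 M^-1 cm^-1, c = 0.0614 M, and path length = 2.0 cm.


A = epsilon * c * l
A = 28230 * 0.0614 * 2.0
A = 3466.644

3466.644


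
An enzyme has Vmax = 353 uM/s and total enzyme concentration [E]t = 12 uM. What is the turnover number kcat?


kcat = Vmax / [E]t
kcat = 353 / 12
kcat = 29.4167 s^-1

29.4167 s^-1


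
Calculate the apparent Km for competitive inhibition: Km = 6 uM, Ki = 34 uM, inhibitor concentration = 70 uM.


Km_app = Km * (1 + [I]/Ki)
Km_app = 6 * (1 + 70/34)
Km_app = 18.3529 uM

18.3529 uM


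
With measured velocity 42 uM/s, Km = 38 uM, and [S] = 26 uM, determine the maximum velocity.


Vmax = v * (Km + [S]) / [S]
Vmax = 42 * (38 + 26) / 26
Vmax = 103.3846 uM/s

103.3846 uM/s


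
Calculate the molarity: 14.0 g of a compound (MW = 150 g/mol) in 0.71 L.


C = (mass / MW) / volume
C = (14.0 / 150) / 0.71
C = 0.1315 M

0.1315 M


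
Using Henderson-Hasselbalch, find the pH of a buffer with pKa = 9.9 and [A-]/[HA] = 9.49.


pH = pKa + log10([A-]/[HA])
pH = 9.9 + log10(9.49)
pH = 10.8773

10.8773


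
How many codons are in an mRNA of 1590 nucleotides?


codons = nucleotides / 3
codons = 1590 / 3 = 530

530


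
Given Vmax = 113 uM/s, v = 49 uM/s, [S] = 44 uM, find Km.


Km = [S] * (Vmax - v) / v
Km = 44 * (113 - 49) / 49
Km = 57.4694 uM

57.4694 uM


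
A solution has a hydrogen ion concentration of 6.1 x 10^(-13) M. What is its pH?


pH = -log10([H+])
pH = -log10(6.1 x 10^(-13))
pH = 12.2147

12.2147


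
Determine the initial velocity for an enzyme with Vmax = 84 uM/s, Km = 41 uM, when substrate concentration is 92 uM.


v = Vmax * [S] / (Km + [S])
v = 84 * 92 / (41 + 92)
v = 58.1053 uM/s

58.1053 uM/s


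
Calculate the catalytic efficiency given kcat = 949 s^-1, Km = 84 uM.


Catalytic efficiency = kcat / Km
= 949 / 84
= 11.2976 uM^-1*s^-1

11.2976 uM^-1*s^-1


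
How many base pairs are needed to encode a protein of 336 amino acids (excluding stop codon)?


Each amino acid = 1 codon = 3 bp
bp = 336 * 3 = 1008 bp

1008 bp


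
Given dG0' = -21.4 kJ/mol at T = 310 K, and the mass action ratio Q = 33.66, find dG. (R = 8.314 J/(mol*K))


dG = dG0' + RT * ln(Q) / 1000
dG = -21.4 + 8.314 * 310 * ln(33.66) / 1000
dG = -12.3373 kJ/mol

-12.3373 kJ/mol


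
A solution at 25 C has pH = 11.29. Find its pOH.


pOH = 14 - pH
pOH = 14 - 11.29
pOH = 2.71

2.71


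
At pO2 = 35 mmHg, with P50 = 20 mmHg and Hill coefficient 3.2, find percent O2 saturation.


Y = pO2^n / (P50^n + pO2^n)
Y = 35^3.2 / (20^3.2 + 35^3.2)
Y = 85.7%

85.7%


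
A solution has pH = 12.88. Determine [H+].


[H+] = 10^(-pH)
[H+] = 10^(-12.88)
[H+] = 1.318e-13 M

1.318e-13 M


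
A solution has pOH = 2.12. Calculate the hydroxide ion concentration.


[OH-] = 10^(-pOH)
[OH-] = 10^(-2.12)
[OH-] = 0.0076 M

0.0076 M


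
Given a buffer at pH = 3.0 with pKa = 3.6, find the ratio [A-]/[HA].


[A-]/[HA] = 10^(pH - pKa)
= 10^(3.0 - 3.6)
= 0.2512

0.2512


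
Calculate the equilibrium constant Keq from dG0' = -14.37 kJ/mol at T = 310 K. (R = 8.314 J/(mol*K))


Keq = exp(-dG0 * 1000 / (R * T))
Keq = exp(-(-14.37) * 1000 / (8.314 * 310))
Keq = 263.8856

263.8856


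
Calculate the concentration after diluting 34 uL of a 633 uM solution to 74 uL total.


C2 = C1 * V1 / V2
C2 = 633 * 34 / 74
C2 = 290.8378 uM

290.8378 uM


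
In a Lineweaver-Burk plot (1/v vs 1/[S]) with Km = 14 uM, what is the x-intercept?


x-intercept = -1/Km
= -1/14
= -0.0714 1/uM

-0.0714 1/uM


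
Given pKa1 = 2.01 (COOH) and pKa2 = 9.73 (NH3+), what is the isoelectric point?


pI = (pKa1 + pKa2) / 2
pI = (2.01 + 9.73) / 2
pI = 5.87

5.87
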